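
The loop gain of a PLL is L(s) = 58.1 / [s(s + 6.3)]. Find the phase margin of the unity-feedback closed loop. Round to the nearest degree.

Gain crossover: |L(jω)| = 1 at ω ≈ 6.45 rad/s.
∠L(j6.45) = −90° − arctan(6.45/6.3) ≈ -135.66°
PM = 180° + (-135.66°) = 44.34°

44°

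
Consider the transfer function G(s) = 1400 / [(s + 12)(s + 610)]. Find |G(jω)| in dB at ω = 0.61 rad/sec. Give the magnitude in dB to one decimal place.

|j0.61 + 12| = √(0.61² + 12²) = 12.02
|j0.61 + 610| = √(0.61² + 610²) = 610
|G(j0.61)| = 1400 / (12.02 × 610) = 0.19101
20 log₁₀(0.19101) = -14.38 dB

-14.4 dB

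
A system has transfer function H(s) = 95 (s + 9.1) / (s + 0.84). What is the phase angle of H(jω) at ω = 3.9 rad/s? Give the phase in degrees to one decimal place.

∠(j3.9 + 9.1) = arctan(3.9/9.1) = 23.20°
∠(j3.9 + 0.84) = arctan(3.9/0.84) = 77.85°
∠H(j3.9) = 23.20° − 77.85° = -54.65°

-54.6°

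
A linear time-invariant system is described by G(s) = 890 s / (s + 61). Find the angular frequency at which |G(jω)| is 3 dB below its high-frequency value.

61 rad/sec

For a single-pole high-pass, the −3 dB point is at the pole: ω = 61 rad/sec.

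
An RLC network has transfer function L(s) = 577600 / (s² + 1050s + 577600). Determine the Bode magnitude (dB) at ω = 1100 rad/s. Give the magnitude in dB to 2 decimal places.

|(j1100)² + 1050(j1100) + 577600| = |-6.324e+05 + j1.155e+06| = 1.317e+06
|L(j1100)| = 577600 / 1.317e+06 = 0.43864
20 log₁₀(0.43864) = -7.158 dB

-7.16 dB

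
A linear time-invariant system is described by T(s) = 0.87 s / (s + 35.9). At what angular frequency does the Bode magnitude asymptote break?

The single real pole at s = −35.9 gives a corner at ω = 35.9 rad/s.

35.9 rad/s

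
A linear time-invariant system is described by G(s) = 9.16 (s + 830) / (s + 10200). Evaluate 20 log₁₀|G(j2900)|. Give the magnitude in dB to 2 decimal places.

|j2900 + 830| = √(2900² + 830²) = 3016
|j2900 + 10200| = √(2900² + 10200²) = 1.06e+04
|G(j2900)| = 9.16 × 3016 / 1.06e+04 = 2.6056
20 log₁₀(2.6056) = 8.318 dB

8.32 dB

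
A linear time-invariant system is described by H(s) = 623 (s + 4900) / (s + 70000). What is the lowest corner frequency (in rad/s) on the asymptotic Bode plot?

Break frequencies occur at each pole and zero magnitude: 4900 rad/s, 70000 rad/s.
The lowest is 4900 rad/s.

4900 rad/s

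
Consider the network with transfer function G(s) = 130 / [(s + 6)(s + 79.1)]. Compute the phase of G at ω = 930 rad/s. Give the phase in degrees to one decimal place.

-174.8°

∠(j930 + 6) = arctan(930/6) = 89.63°
∠(j930 + 79.1) = arctan(930/79.1) = 85.14°
∠G(j930) = − (89.63° + 85.14°) = -174.77°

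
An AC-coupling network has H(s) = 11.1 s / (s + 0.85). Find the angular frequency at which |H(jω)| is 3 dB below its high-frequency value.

For a single-pole high-pass, the −3 dB point is at the pole: ω = 0.85 rad s⁻¹.

0.85 rad s⁻¹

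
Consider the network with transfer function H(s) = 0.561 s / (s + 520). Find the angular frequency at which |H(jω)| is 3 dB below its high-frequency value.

For a single-pole high-pass, the −3 dB point is at the pole: ω = 520 rad/s.

520 rad/s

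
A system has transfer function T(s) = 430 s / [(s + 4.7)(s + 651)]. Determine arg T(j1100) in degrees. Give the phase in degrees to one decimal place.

-59.1°

∠(j1100) = 90.00°
∠(j1100 + 4.7) = arctan(1100/4.7) = 89.76°
∠(j1100 + 651) = arctan(1100/651) = 59.38°
∠T(j1100) = 90.00° − (89.76° + 59.38°) = -59.14°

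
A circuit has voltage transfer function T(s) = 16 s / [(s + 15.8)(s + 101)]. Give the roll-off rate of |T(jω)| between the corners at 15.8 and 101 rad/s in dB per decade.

0 dB/decade

In this band the factors already past their corner are: 1 differentiator zero, pole at 15.8; net slope = 0 dB/decade.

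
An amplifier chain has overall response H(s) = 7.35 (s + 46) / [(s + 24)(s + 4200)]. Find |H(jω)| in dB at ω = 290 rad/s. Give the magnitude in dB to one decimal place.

|j290 + 46| = √(290² + 46²) = 293.6
|j290 + 24| = √(290² + 24²) = 291
|j290 + 4200| = √(290² + 4200²) = 4210
|H(j290)| = 7.35 × 293.6 / (291 × 4210) = 0.0017616
20 log₁₀(0.0017616) = -55.08 dB

-55.1 dB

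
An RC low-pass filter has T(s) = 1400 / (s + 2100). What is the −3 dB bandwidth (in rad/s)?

2100 rad/s

For a single-pole low-pass, the −3 dB point is at the pole: ω = 2100 rad/s.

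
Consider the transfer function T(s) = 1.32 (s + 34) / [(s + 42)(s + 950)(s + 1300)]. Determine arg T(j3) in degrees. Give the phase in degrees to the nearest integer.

∠(j3 + 34) = arctan(3/34) = 5.04°
∠(j3 + 42) = arctan(3/42) = 4.09°
∠(j3 + 950) = arctan(3/950) = 0.18°
∠(j3 + 1300) = arctan(3/1300) = 0.13°
∠T(j3) = 5.04° − (4.09° + 0.18° + 0.13°) = 0.64°

1°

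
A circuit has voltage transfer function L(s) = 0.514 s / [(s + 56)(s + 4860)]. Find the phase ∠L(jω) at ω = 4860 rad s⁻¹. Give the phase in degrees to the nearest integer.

-44°

∠(j4860) = 90.00°
∠(j4860 + 56) = arctan(4860/56) = 89.34°
∠(j4860 + 4860) = arctan(4860/4860) = 45.00°
∠L(j4860) = 90.00° − (89.34° + 45.00°) = -44.34°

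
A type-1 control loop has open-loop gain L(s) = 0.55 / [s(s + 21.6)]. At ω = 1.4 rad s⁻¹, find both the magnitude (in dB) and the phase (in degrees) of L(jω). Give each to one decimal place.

|j1.4 + 21.6| = √(1.4² + 21.6²) = 21.65
|j1.4| = 1.4
|L(j1.4)| = 0.55 / (21.65 × 1.4) = 0.01815
20 log₁₀(0.01815) = -34.82 dB
∠(j1.4 + 21.6) = arctan(1.4/21.6) = 3.71°
∠(j1.4) = 90.00°
∠L(j1.4) = − (3.71° + 90.00°) = -93.71°

|L| = -34.8 dB, ∠L = -93.7°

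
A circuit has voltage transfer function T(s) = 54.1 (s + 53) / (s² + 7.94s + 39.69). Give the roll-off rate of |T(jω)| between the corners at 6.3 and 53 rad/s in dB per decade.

In this band the factors already past their corner are: complex pole pair at ωₙ ≈ 6.3; net slope = -40 dB/decade.

-40 dB/decade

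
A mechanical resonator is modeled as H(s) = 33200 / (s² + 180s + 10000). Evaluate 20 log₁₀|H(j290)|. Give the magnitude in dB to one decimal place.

-8.7 dB

|(j290)² + 180(j290) + 10000| = |-74100 + j52200| = 9.064e+04
|H(j290)| = 33200 / 9.064e+04 = 0.36628
20 log₁₀(0.36628) = -8.72 dB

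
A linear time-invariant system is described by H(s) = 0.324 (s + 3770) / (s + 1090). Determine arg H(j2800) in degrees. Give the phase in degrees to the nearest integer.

∠(j2800 + 3770) = arctan(2800/3770) = 36.60°
∠(j2800 + 1090) = arctan(2800/1090) = 68.73°
∠H(j2800) = 36.60° − 68.73° = -32.13°

-32°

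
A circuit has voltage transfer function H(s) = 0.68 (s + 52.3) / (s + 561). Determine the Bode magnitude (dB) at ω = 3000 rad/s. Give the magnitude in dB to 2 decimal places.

|j3000 + 52.3| = √(3000² + 52.3²) = 3000
|j3000 + 561| = √(3000² + 561²) = 3052
|H(j3000)| = 0.68 × 3000 / 3052 = 0.66852
20 log₁₀(0.66852) = -3.498 dB

-3.50 dB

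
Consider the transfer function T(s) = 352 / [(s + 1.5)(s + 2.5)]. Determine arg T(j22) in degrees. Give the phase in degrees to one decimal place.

-169.6°

∠(j22 + 1.5) = arctan(22/1.5) = 86.10°
∠(j22 + 2.5) = arctan(22/2.5) = 83.52°
∠T(j22) = − (86.10° + 83.52°) = -169.62°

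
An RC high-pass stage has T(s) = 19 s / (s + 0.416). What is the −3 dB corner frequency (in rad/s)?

For a single-pole high-pass, the −3 dB point is at the pole: ω = 0.416 rad/s.

0.416 rad/s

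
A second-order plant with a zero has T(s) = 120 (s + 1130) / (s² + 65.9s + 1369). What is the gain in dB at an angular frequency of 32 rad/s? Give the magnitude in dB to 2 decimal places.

36.05 dB

|j32 + 1130| = √(32² + 1130²) = 1130
|(j32)² + 65.9(j32) + 1369| = |345 + j2108.8| = 2137
|T(j32)| = 120 × 1130 / 2137 = 63.484
20 log₁₀(63.484) = 36.053 dB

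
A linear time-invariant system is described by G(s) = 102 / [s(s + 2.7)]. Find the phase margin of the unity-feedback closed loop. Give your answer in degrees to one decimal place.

Gain crossover: |G(jω)| = 1 at ω ≈ 9.92 rad/s.
∠G(j9.92) = −90° − arctan(9.92/2.7) ≈ -164.78°
PM = 180° + (-164.78°) = 15.22°

15.2°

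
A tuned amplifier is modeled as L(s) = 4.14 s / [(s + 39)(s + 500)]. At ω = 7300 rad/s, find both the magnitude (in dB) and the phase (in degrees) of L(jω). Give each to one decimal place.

|L| = -64.9 dB, ∠L = -85.8°

|j7300| = 7300
|j7300 + 39| = √(7300² + 39²) = 7300
|j7300 + 500| = √(7300² + 500²) = 7317
|L(j7300)| = 4.14 × 7300 / (7300 × 7317) = 0.00056579
20 log₁₀(0.00056579) = -64.95 dB
∠(j7300) = 90.00°
∠(j7300 + 39) = arctan(7300/39) = 89.69°
∠(j7300 + 500) = arctan(7300/500) = 86.08°
∠L(j7300) = 90.00° − (89.69° + 86.08°) = -85.78°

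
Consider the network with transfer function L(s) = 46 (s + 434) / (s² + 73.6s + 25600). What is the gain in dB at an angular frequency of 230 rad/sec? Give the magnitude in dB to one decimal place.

|j230 + 434| = √(230² + 434²) = 491.2
|(j230)² + 73.6(j230) + 25600| = |-27300 + j16928| = 3.212e+04
|L(j230)| = 46 × 491.2 / 3.212e+04 = 0.70338
20 log₁₀(0.70338) = -3.06 dB

-3.1 dB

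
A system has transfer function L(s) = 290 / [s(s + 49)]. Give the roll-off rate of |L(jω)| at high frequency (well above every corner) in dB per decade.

With 0 zeros and 2 poles, the high-frequency asymptotic slope is 20 × (0 − 2) = -40 dB/decade.

-40 dB/decade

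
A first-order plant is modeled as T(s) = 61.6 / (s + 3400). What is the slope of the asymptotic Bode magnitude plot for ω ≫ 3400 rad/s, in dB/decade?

With 0 zeros and 1 pole, the high-frequency asymptotic slope is 20 × (0 − 1) = -20 dB/decade.

-20 dB/decade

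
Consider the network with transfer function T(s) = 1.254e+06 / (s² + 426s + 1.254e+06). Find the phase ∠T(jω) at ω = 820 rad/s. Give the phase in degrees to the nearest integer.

-31°

∠[(j820)² + 426(j820) + 1.254e+06] = ∠[5.816e+05 + j3.4932e+05] = 30.99°
∠T(j820) = −30.99° = -30.99°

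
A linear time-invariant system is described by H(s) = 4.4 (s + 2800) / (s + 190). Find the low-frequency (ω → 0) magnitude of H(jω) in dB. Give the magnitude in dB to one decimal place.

36.2 dB

H(0) = 4.4 × 2800 / 190 = 64.842
20 log₁₀(64.842) = 36.24 dB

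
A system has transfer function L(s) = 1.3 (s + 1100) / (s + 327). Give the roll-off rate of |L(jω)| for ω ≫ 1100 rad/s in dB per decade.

With 1 zero and 1 pole, the high-frequency asymptotic slope is 20 × (1 − 1) = 0 dB/decade.

0 dB/decade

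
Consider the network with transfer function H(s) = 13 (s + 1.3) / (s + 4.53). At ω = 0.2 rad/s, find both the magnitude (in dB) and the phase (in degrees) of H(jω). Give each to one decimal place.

|H| = 11.5 dB, ∠H = 6.2°

|j0.2 + 1.3| = √(0.2² + 1.3²) = 1.315
|j0.2 + 4.53| = √(0.2² + 4.53²) = 4.534
|H(j0.2)| = 13 × 1.315 / 4.534 = 3.7709
20 log₁₀(3.7709) = 11.53 dB
∠(j0.2 + 1.3) = arctan(0.2/1.3) = 8.75°
∠(j0.2 + 4.53) = arctan(0.2/4.53) = 2.53°
∠H(j0.2) = 8.75° − 2.53° = 6.22°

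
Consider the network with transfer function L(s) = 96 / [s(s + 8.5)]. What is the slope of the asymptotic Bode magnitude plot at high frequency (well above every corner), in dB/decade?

-40 dB/decade

With 0 zeros and 2 poles, the high-frequency asymptotic slope is 20 × (0 − 2) = -40 dB/decade.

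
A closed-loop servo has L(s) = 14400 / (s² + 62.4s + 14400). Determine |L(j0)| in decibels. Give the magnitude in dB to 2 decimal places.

0.00 dB

L(0) = 14400 / 14400 = 1
20 log₁₀(1) = 0.000 dB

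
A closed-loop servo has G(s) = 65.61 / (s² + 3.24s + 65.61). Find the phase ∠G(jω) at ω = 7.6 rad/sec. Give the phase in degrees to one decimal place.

∠[(j7.6)² + 3.24(j7.6) + 65.61] = ∠[7.85 + j24.624] = 72.32°
∠G(j7.6) = −72.32° = -72.32°

-72.3 deg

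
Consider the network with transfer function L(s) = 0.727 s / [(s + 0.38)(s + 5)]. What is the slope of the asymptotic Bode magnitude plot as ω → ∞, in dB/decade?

With 1 zero and 2 poles, the high-frequency asymptotic slope is 20 × (1 − 2) = -20 dB/decade.

-20 dB/decade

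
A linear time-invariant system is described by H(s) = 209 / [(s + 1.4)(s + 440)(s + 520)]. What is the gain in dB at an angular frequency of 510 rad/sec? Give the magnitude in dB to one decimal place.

|j510 + 1.4| = √(510² + 1.4²) = 510
|j510 + 440| = √(510² + 440²) = 673.6
|j510 + 520| = √(510² + 520²) = 728.4
|H(j510)| = 209 / (510 × 673.6 × 728.4) = 8.3531e-07
20 log₁₀(8.3531e-07) = -121.56 dB

-121.6 dB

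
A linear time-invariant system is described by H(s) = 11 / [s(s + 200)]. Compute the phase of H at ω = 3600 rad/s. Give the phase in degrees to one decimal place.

-176.8°

∠(j3600 + 200) = arctan(3600/200) = 86.82°
∠(j3600) = 90.00°
∠H(j3600) = − (86.82° + 90.00°) = -176.82°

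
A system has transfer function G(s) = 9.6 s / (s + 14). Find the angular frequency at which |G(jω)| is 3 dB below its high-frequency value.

For a single-pole high-pass, the −3 dB point is at the pole: ω = 14 rad/s.

14 rad/s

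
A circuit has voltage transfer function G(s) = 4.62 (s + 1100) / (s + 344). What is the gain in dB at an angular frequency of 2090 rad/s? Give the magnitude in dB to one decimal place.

|j2090 + 1100| = √(2090² + 1100²) = 2362
|j2090 + 344| = √(2090² + 344²) = 2118
|G(j2090)| = 4.62 × 2362 / 2118 = 5.1515
20 log₁₀(5.1515) = 14.24 dB

14.2 dB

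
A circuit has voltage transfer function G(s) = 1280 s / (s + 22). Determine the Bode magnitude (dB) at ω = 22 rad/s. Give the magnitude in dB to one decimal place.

|j22| = 22
|j22 + 22| = √(22² + 22²) = 31.11
|G(j22)| = 1280 × 22 / 31.11 = 905.1
20 log₁₀(905.1) = 59.13 dB

59.1 dB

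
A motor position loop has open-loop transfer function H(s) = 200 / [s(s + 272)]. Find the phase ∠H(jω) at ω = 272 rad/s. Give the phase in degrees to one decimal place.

-135.0 deg

∠(j272 + 272) = arctan(272/272) = 45.00°
∠(j272) = 90.00°
∠H(j272) = − (45.00° + 90.00°) = -135.00°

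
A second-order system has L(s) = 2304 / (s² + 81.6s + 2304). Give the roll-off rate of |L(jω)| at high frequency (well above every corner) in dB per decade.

-40 dB/decade

With 0 zeros and 2 poles, the high-frequency asymptotic slope is 20 × (0 − 2) = -40 dB/decade.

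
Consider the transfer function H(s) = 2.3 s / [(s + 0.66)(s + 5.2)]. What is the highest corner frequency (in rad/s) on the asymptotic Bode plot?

5.2 rad/s

Break frequencies occur at each pole and zero magnitude: 0.66 rad/s, 5.2 rad/s.
The highest is 5.2 rad/s.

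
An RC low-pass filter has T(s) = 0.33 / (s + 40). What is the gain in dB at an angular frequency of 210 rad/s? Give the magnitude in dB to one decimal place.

|j210 + 40| = √(210² + 40²) = 213.8
|T(j210)| = 0.33 / 213.8 = 0.0015437
20 log₁₀(0.0015437) = -56.23 dB

-56.2 dB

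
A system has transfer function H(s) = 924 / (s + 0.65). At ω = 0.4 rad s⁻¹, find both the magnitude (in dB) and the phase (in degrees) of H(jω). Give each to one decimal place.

|H| = 61.7 dB, ∠H = -31.6°

|j0.4 + 0.65| = √(0.4² + 0.65²) = 0.7632
|H(j0.4)| = 924 / 0.7632 = 1210.7
20 log₁₀(1210.7) = 61.66 dB
∠(j0.4 + 0.65) = arctan(0.4/0.65) = 31.61°
∠H(j0.4) = −31.61° = -31.61°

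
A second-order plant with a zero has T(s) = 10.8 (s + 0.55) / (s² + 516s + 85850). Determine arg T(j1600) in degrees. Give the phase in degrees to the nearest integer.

∠(j1600 + 0.55) = arctan(1600/0.55) = 89.98°
∠[(j1600)² + 516(j1600) + 85850] = ∠[-2.4742e+06 + j8.256e+05] = 161.55°
∠T(j1600) = 89.98° − 161.55° = -71.57°

-72 deg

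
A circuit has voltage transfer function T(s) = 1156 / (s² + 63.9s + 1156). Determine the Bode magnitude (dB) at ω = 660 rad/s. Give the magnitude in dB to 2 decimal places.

-51.54 dB

|(j660)² + 63.9(j660) + 1156| = |-4.3444e+05 + j42174| = 4.365e+05
|T(j660)| = 1156 / 4.365e+05 = 0.0026484
20 log₁₀(0.0026484) = -51.540 dB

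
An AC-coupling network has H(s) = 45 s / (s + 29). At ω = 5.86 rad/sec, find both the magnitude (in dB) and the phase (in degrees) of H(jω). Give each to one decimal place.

|H| = 19.0 dB, ∠H = 78.6°

|j5.86| = 5.86
|j5.86 + 29| = √(5.86² + 29²) = 29.59
|H(j5.86)| = 45 × 5.86 / 29.59 = 8.913
20 log₁₀(8.913) = 19.00 dB
∠(j5.86) = 90.00°
∠(j5.86 + 29) = arctan(5.86/29) = 11.42°
∠H(j5.86) = 90.00° − 11.42° = 78.58°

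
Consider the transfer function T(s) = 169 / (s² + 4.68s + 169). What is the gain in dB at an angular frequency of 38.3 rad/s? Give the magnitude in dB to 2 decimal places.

|(j38.3)² + 4.68(j38.3) + 169| = |-1297.9 + j179.24| = 1310
|T(j38.3)| = 169 / 1310 = 0.12899
20 log₁₀(0.12899) = -17.789 dB

-17.79 dB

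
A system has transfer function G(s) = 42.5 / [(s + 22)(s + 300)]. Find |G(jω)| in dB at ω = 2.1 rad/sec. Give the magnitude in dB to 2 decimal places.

|j2.1 + 22| = √(2.1² + 22²) = 22.1
|j2.1 + 300| = √(2.1² + 300²) = 300
|G(j2.1)| = 42.5 / (22.1 × 300) = 0.0064101
20 log₁₀(0.0064101) = -43.863 dB

-43.86 dB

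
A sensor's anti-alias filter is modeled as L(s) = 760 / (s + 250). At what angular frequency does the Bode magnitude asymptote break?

250 rad/sec

The single real pole at s = −250 gives a corner at ω = 250 rad/sec.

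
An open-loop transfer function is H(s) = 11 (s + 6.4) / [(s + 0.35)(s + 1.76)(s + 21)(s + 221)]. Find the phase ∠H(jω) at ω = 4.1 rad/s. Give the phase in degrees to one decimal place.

∠(j4.1 + 6.4) = arctan(4.1/6.4) = 32.64°
∠(j4.1 + 0.35) = arctan(4.1/0.35) = 85.12°
∠(j4.1 + 1.76) = arctan(4.1/1.76) = 66.77°
∠(j4.1 + 21) = arctan(4.1/21) = 11.05°
∠(j4.1 + 221) = arctan(4.1/221) = 1.06°
∠H(j4.1) = 32.64° − (85.12° + 66.77° + 11.05° + 1.06°) = -131.35°

-131.4°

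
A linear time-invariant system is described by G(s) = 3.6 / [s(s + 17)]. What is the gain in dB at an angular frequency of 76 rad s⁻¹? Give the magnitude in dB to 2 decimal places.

|j76 + 17| = √(76² + 17²) = 77.88
|j76| = 76
|G(j76)| = 3.6 / (77.88 × 76) = 0.00060824
20 log₁₀(0.00060824) = -64.319 dB

-64.32 dB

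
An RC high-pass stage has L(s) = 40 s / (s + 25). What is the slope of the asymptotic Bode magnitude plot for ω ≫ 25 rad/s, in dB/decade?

With 1 zero and 1 pole, the high-frequency asymptotic slope is 20 × (1 − 1) = 0 dB/decade.

0 dB/decade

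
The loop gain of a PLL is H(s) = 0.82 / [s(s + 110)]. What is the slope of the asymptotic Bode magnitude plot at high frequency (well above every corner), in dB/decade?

-40 dB/decade

With 0 zeros and 2 poles, the high-frequency asymptotic slope is 20 × (0 − 2) = -40 dB/decade.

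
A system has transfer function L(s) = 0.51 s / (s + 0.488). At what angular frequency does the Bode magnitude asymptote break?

0.488 rad/s

The single real pole at s = −0.488 gives a corner at ω = 0.488 rad/s.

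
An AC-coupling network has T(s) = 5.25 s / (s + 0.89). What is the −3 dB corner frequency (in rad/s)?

For a single-pole high-pass, the −3 dB point is at the pole: ω = 0.89 rad/s.

0.89 rad/s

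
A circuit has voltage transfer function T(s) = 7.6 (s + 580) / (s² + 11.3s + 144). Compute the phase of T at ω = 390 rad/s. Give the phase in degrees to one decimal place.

-144.4°

∠(j390 + 580) = arctan(390/580) = 33.92°
∠[(j390)² + 11.3(j390) + 144] = ∠[-1.5196e+05 + j4407] = 178.34°
∠T(j390) = 33.92° − 178.34° = -144.42°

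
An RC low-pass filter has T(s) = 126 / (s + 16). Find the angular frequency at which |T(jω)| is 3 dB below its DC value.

16 rad/s

For a single-pole low-pass, the −3 dB point is at the pole: ω = 16 rad/s.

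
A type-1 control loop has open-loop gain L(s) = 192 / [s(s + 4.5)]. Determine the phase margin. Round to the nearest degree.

Gain crossover: |L(jω)| = 1 at ω ≈ 13.5 rad s⁻¹.
∠L(j13.5) = −90° − arctan(13.5/4.5) ≈ -161.56°
PM = 180° + (-161.56°) = 18.44°

18°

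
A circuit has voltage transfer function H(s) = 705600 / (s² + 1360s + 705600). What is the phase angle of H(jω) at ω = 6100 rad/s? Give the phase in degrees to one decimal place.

-167.2°

∠[(j6100)² + 1360(j6100) + 705600] = ∠[-3.6504e+07 + j8.296e+06] = 167.20°
∠H(j6100) = −167.20° = -167.20°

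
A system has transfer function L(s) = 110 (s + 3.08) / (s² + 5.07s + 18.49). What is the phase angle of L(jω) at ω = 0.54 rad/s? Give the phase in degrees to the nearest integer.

∠(j0.54 + 3.08) = arctan(0.54/3.08) = 9.94°
∠[(j0.54)² + 5.07(j0.54) + 18.49] = ∠[18.198 + j2.7378] = 8.56°
∠L(j0.54) = 9.94° − 8.56° = 1.39°

1°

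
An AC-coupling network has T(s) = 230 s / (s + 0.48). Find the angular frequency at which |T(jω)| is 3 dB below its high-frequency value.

For a single-pole high-pass, the −3 dB point is at the pole: ω = 0.48 rad/s.

0.48 rad/s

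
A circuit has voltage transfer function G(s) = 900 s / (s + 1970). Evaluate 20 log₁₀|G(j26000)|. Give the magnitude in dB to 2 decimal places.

|j26000| = 2.6e+04
|j26000 + 1970| = √(26000² + 1970²) = 2.607e+04
|G(j26000)| = 900 × 2.6e+04 / 2.607e+04 = 897.43
20 log₁₀(897.43) = 59.060 dB

59.06 dB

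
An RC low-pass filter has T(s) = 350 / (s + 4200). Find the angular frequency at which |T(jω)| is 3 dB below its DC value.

4200 rad/s

For a single-pole low-pass, the −3 dB point is at the pole: ω = 4200 rad/s.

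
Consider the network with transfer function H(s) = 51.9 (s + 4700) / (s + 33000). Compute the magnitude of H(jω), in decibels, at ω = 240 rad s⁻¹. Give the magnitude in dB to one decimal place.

17.4 dB

|j240 + 4700| = √(240² + 4700²) = 4706
|j240 + 33000| = √(240² + 33000²) = 3.3e+04
|H(j240)| = 51.9 × 4706 / 3.3e+04 = 7.4013
20 log₁₀(7.4013) = 17.39 dB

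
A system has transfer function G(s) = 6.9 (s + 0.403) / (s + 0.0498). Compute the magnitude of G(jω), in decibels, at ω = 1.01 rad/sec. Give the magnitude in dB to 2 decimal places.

|j1.01 + 0.403| = √(1.01² + 0.403²) = 1.087
|j1.01 + 0.0498| = √(1.01² + 0.0498²) = 1.011
|G(j1.01)| = 6.9 × 1.087 / 1.011 = 7.42
20 log₁₀(7.42) = 17.408 dB

17.41 dB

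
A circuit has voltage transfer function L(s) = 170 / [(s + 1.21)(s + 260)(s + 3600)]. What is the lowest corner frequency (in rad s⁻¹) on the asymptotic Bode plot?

1.21 rad s⁻¹

Break frequencies occur at each pole and zero magnitude: 1.21 rad s⁻¹, 260 rad s⁻¹, 3600 rad s⁻¹.
The lowest is 1.21 rad s⁻¹.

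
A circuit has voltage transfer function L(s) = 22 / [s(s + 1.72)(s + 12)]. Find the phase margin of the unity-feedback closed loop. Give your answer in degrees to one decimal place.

57.0°

Gain crossover: |L(jω)| = 1 at ω ≈ 0.934 rad/s.
∠L(j0.934) = −90° − arctan(0.934/1.72) − arctan(0.934/12) ≈ -122.95°
PM = 180° + (-122.95°) = 57.05°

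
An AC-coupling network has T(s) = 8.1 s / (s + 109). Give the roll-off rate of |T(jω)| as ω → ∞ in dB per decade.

0 dB/decade

With 1 zero and 1 pole, the high-frequency asymptotic slope is 20 × (1 − 1) = 0 dB/decade.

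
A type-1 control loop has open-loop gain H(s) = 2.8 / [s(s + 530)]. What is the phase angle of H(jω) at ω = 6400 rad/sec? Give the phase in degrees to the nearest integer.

-175°

∠(j6400 + 530) = arctan(6400/530) = 85.27°
∠(j6400) = 90.00°
∠H(j6400) = − (85.27° + 90.00°) = -175.27°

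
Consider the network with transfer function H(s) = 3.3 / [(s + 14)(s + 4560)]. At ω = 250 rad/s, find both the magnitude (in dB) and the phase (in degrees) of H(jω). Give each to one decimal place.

|j250 + 14| = √(250² + 14²) = 250.4
|j250 + 4560| = √(250² + 4560²) = 4567
|H(j250)| = 3.3 / (250.4 × 4567) = 2.8859e-06
20 log₁₀(2.8859e-06) = -110.79 dB
∠(j250 + 14) = arctan(250/14) = 86.79°
∠(j250 + 4560) = arctan(250/4560) = 3.14°
∠H(j250) = − (86.79° + 3.14°) = -89.93°

|H| = -110.8 dB, ∠H = -89.9°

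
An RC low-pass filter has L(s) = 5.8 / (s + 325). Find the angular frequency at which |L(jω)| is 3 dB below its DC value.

325 rad/s

For a single-pole low-pass, the −3 dB point is at the pole: ω = 325 rad/s.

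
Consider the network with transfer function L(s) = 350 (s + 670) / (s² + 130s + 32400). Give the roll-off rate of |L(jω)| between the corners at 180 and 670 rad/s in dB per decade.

In this band the factors already past their corner are: complex pole pair at ωₙ ≈ 180; net slope = -40 dB/decade.

-40 dB/decade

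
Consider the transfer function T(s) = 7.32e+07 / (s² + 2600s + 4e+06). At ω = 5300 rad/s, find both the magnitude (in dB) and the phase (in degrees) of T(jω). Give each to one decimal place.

|(j5300)² + 2600(j5300) + 4e+06| = |-2.409e+07 + j1.378e+07| = 2.775e+07
|T(j5300)| = 7.32e+07 / 2.775e+07 = 2.6376
20 log₁₀(2.6376) = 8.42 dB
∠[(j5300)² + 2600(j5300) + 4e+06] = ∠[-2.409e+07 + j1.378e+07] = 150.23°
∠T(j5300) = −150.23° = -150.23°

|T| = 8.4 dB, ∠T = -150.2°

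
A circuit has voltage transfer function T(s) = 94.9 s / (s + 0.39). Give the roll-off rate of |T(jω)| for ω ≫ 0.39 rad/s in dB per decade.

With 1 zero and 1 pole, the high-frequency asymptotic slope is 20 × (1 − 1) = 0 dB/decade.

0 dB/decade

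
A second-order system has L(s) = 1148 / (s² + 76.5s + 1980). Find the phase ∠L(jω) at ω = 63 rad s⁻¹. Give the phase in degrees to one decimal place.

-112.4°

∠[(j63)² + 76.5(j63) + 1980] = ∠[-1989 + j4819.5] = 112.43°
∠L(j63) = −112.43° = -112.43°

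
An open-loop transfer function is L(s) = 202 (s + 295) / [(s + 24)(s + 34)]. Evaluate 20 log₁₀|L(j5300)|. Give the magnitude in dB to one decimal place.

|j5300 + 295| = √(5300² + 295²) = 5308
|j5300 + 24| = √(5300² + 24²) = 5300
|j5300 + 34| = √(5300² + 34²) = 5300
|L(j5300)| = 202 × 5308 / (5300 × 5300) = 0.038171
20 log₁₀(0.038171) = -28.37 dB

-28.4 dB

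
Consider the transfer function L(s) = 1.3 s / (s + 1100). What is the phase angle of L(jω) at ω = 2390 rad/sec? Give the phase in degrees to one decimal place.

24.7 deg

∠(j2390) = 90.00°
∠(j2390 + 1100) = arctan(2390/1100) = 65.29°
∠L(j2390) = 90.00° − 65.29° = 24.71°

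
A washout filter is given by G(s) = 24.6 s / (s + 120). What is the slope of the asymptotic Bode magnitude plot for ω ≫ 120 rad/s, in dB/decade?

With 1 zero and 1 pole, the high-frequency asymptotic slope is 20 × (1 − 1) = 0 dB/decade.

0 dB/decade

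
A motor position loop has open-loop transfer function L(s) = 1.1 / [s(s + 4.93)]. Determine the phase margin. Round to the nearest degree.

Gain crossover: |L(jω)| = 1 at ω ≈ 0.223 rad/s.
∠L(j0.223) = −90° − arctan(0.223/4.93) ≈ -92.59°
PM = 180° + (-92.59°) = 87.41°

87°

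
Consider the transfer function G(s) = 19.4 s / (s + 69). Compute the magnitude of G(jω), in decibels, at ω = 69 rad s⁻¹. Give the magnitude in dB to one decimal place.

22.7 dB

|j69| = 69
|j69 + 69| = √(69² + 69²) = 97.58
|G(j69)| = 19.4 × 69 / 97.58 = 13.718
20 log₁₀(13.718) = 22.75 dB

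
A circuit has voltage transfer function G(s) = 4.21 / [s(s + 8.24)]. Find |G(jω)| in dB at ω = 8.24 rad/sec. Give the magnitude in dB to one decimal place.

-27.2 dB

|j8.24 + 8.24| = √(8.24² + 8.24²) = 11.65
|j8.24| = 8.24
|G(j8.24)| = 4.21 / (11.65 × 8.24) = 0.043844
20 log₁₀(0.043844) = -27.16 dB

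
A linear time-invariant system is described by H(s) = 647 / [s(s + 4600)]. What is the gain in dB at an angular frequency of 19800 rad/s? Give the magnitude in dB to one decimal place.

-115.9 dB

|j19800 + 4600| = √(19800² + 4600²) = 2.033e+04
|j19800| = 1.98e+04
|H(j19800)| = 647 / (2.033e+04 × 1.98e+04) = 1.6075e-06
20 log₁₀(1.6075e-06) = -115.88 dB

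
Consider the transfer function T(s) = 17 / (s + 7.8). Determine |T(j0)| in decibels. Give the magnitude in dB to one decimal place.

T(0) = 17 / 7.8 = 2.1795
20 log₁₀(2.1795) = 6.77 dB

6.8 dB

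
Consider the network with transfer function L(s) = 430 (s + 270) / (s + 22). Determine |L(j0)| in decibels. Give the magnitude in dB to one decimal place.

L(0) = 430 × 270 / 22 = 5277.3
20 log₁₀(5277.3) = 74.45 dB

74.4 dB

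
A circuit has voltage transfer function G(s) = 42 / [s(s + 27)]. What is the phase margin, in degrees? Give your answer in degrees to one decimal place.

86.7°

Gain crossover: |G(jω)| = 1 at ω ≈ 1.55 rad s⁻¹.
∠G(j1.55) = −90° − arctan(1.55/27) ≈ -93.29°
PM = 180° + (-93.29°) = 86.71°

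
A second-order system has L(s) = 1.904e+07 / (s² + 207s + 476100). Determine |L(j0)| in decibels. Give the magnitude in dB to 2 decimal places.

32.04 dB

L(0) = 1.904e+07 / 476100 = 39.992
20 log₁₀(39.992) = 32.039 dB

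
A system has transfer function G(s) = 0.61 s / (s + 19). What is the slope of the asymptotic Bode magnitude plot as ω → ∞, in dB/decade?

With 1 zero and 1 pole, the high-frequency asymptotic slope is 20 × (1 − 1) = 0 dB/decade.

0 dB/decade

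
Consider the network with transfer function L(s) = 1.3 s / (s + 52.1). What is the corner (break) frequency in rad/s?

52.1 rad/s

The single real pole at s = −52.1 gives a corner at ω = 52.1 rad/s.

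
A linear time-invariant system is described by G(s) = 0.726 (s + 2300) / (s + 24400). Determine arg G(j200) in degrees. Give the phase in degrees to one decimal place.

∠(j200 + 2300) = arctan(200/2300) = 4.97°
∠(j200 + 24400) = arctan(200/24400) = 0.47°
∠G(j200) = 4.97° − 0.47° = 4.50°

4.5°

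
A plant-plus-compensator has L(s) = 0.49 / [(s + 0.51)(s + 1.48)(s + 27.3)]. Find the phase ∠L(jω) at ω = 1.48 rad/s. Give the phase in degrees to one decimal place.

-119.1 deg

∠(j1.48 + 0.51) = arctan(1.48/0.51) = 70.99°
∠(j1.48 + 1.48) = arctan(1.48/1.48) = 45.00°
∠(j1.48 + 27.3) = arctan(1.48/27.3) = 3.10°
∠L(j1.48) = − (70.99° + 45.00° + 3.10°) = -119.09°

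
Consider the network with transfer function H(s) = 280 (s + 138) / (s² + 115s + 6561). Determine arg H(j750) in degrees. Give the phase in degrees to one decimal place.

∠(j750 + 138) = arctan(750/138) = 79.57°
∠[(j750)² + 115(j750) + 6561] = ∠[-5.5594e+05 + j86250] = 171.18°
∠H(j750) = 79.57° − 171.18° = -91.61°

-91.6°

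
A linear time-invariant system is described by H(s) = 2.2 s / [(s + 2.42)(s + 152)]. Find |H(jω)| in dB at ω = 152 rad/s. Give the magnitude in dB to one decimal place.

|j152| = 152
|j152 + 2.42| = √(152² + 2.42²) = 152
|j152 + 152| = √(152² + 152²) = 215
|H(j152)| = 2.2 × 152 / (152 × 215) = 0.010233
20 log₁₀(0.010233) = -39.80 dB

-39.8 dB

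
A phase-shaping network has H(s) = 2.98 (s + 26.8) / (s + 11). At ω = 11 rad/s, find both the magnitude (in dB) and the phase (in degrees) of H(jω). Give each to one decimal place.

|j11 + 26.8| = √(11² + 26.8²) = 28.97
|j11 + 11| = √(11² + 11²) = 15.56
|H(j11)| = 2.98 × 28.97 / 15.56 = 5.5495
20 log₁₀(5.5495) = 14.89 dB
∠(j11 + 26.8) = arctan(11/26.8) = 22.32°
∠(j11 + 11) = arctan(11/11) = 45.00°
∠H(j11) = 22.32° − 45.00° = -22.68°

|H| = 14.9 dB, ∠H = -22.7°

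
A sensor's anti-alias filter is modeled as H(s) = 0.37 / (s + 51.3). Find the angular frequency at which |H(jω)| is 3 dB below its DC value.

For a single-pole low-pass, the −3 dB point is at the pole: ω = 51.3 rad/s.

51.3 rad/s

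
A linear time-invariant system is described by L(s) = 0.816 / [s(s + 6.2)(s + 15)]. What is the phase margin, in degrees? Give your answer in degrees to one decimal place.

89.9°

Gain crossover: |L(jω)| = 1 at ω ≈ 0.00877 rad/s.
∠L(j0.00877) = −90° − arctan(0.00877/6.2) − arctan(0.00877/15) ≈ -90.11°
PM = 180° + (-90.11°) = 89.89°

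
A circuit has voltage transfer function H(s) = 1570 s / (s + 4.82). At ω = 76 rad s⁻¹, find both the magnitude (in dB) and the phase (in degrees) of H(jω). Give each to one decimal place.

|j76| = 76
|j76 + 4.82| = √(76² + 4.82²) = 76.15
|H(j76)| = 1570 × 76 / 76.15 = 1566.9
20 log₁₀(1566.9) = 63.90 dB
∠(j76) = 90.00°
∠(j76 + 4.82) = arctan(76/4.82) = 86.37°
∠H(j76) = 90.00° − 86.37° = 3.63°

|H| = 63.9 dB, ∠H = 3.6°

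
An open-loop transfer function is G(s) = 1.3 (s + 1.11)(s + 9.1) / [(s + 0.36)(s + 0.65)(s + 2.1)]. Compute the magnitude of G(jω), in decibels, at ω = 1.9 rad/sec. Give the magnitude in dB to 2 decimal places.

|j1.9 + 1.11| = √(1.9² + 1.11²) = 2.2
|j1.9 + 9.1| = √(1.9² + 9.1²) = 9.296
|j1.9 + 0.36| = √(1.9² + 0.36²) = 1.934
|j1.9 + 0.65| = √(1.9² + 0.65²) = 2.008
|j1.9 + 2.1| = √(1.9² + 2.1²) = 2.832
|G(j1.9)| = 1.3 × 2.2 × 9.296 / (1.934 × 2.008 × 2.832) = 2.4181
20 log₁₀(2.4181) = 7.670 dB

7.67 dB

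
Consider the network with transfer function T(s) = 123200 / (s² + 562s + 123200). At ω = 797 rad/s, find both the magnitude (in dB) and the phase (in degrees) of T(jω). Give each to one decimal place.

|T| = -14.8 dB, ∠T = -138.8°

|(j797)² + 562(j797) + 123200| = |-5.1201e+05 + j4.4791e+05| = 6.803e+05
|T(j797)| = 123200 / 6.803e+05 = 0.1811
20 log₁₀(0.1811) = -14.84 dB
∠[(j797)² + 562(j797) + 123200] = ∠[-5.1201e+05 + j4.4791e+05] = 138.82°
∠T(j797) = −138.82° = -138.82°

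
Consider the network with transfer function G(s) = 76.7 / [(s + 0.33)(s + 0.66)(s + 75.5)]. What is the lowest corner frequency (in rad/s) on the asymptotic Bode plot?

Break frequencies occur at each pole and zero magnitude: 0.33 rad/s, 0.66 rad/s, 75.5 rad/s.
The lowest is 0.33 rad/s.

0.33 rad/s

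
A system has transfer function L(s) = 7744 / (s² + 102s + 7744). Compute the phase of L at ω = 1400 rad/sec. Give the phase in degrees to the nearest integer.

-176°

∠[(j1400)² + 102(j1400) + 7744] = ∠[-1.9523e+06 + j1.428e+05] = 175.82°
∠L(j1400) = −175.82° = -175.82°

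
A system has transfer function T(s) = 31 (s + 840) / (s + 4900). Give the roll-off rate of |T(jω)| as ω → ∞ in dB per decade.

With 1 zero and 1 pole, the high-frequency asymptotic slope is 20 × (1 − 1) = 0 dB/decade.

0 dB/decade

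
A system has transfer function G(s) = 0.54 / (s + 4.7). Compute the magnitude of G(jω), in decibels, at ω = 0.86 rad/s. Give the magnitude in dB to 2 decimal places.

|j0.86 + 4.7| = √(0.86² + 4.7²) = 4.778
|G(j0.86)| = 0.54 / 4.778 = 0.11302
20 log₁₀(0.11302) = -18.937 dB

-18.94 dB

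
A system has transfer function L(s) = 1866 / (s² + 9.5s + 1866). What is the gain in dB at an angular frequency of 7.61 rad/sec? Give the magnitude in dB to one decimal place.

|(j7.61)² + 9.5(j7.61) + 1866| = |1808.1 + j72.295| = 1810
|L(j7.61)| = 1866 / 1810 = 1.0312
20 log₁₀(1.0312) = 0.27 dB

0.3 dB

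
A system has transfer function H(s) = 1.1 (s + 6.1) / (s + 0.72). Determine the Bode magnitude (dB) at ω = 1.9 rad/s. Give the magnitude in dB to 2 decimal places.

10.78 dB

|j1.9 + 6.1| = √(1.9² + 6.1²) = 6.389
|j1.9 + 0.72| = √(1.9² + 0.72²) = 2.032
|H(j1.9)| = 1.1 × 6.389 / 2.032 = 3.4589
20 log₁₀(3.4589) = 10.779 dB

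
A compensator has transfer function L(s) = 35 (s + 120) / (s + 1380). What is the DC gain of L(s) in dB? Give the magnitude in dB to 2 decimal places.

L(0) = 35 × 120 / 1380 = 3.0435
20 log₁₀(3.0435) = 9.667 dB

9.67 dB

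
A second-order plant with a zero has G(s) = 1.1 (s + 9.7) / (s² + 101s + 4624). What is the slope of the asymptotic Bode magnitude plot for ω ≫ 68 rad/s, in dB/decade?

-20 dB/decade

With 1 zero and 2 poles, the high-frequency asymptotic slope is 20 × (1 − 2) = -20 dB/decade.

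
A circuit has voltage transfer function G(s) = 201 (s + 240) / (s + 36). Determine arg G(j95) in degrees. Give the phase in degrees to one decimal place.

∠(j95 + 240) = arctan(95/240) = 21.60°
∠(j95 + 36) = arctan(95/36) = 69.25°
∠G(j95) = 21.60° − 69.25° = -47.65°

-47.7°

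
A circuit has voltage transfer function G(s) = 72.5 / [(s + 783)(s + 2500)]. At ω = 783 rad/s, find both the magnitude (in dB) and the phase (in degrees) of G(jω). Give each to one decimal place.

|G| = -92.0 dB, ∠G = -62.4°

|j783 + 783| = √(783² + 783²) = 1107
|j783 + 2500| = √(783² + 2500²) = 2620
|G(j783)| = 72.5 / (1107 × 2620) = 2.4992e-05
20 log₁₀(2.4992e-05) = -92.04 dB
∠(j783 + 783) = arctan(783/783) = 45.00°
∠(j783 + 2500) = arctan(783/2500) = 17.39°
∠G(j783) = − (45.00° + 17.39°) = -62.39°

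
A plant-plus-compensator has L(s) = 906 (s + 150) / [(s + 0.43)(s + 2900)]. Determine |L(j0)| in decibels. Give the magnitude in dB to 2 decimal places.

40.75 dB

L(0) = 906 × 150 / (0.43 × 2900) = 108.98
20 log₁₀(108.98) = 40.747 dB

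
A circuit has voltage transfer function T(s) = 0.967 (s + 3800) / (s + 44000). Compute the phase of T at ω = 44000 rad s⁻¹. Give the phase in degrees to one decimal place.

40.1°

∠(j44000 + 3800) = arctan(44000/3800) = 85.06°
∠(j44000 + 44000) = arctan(44000/44000) = 45.00°
∠T(j44000) = 85.06° − 45.00° = 40.06°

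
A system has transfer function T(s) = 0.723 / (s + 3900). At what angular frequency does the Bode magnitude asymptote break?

3900 rad/sec

The single real pole at s = −3900 gives a corner at ω = 3900 rad/sec.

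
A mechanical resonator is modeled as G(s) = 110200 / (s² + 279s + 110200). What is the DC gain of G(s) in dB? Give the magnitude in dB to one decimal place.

G(0) = 110200 / 110200 = 1
20 log₁₀(1) = 0.00 dB

0.0 dB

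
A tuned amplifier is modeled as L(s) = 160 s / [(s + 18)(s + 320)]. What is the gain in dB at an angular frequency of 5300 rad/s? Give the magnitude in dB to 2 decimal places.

-30.42 dB

|j5300| = 5300
|j5300 + 18| = √(5300² + 18²) = 5300
|j5300 + 320| = √(5300² + 320²) = 5310
|L(j5300)| = 160 × 5300 / (5300 × 5310) = 0.030134
20 log₁₀(0.030134) = -30.419 dB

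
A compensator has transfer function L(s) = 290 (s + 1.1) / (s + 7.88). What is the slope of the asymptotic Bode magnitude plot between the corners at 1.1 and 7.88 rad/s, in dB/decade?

20 dB/decade

In this band the factors already past their corner are: zero at 1.1; net slope = 20 dB/decade.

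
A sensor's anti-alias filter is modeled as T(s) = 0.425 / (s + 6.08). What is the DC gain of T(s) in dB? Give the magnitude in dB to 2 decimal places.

T(0) = 0.425 / 6.08 = 0.069901
20 log₁₀(0.069901) = -23.110 dB

-23.11 dB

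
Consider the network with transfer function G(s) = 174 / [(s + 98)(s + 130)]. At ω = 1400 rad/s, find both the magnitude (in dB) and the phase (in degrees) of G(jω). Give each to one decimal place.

|j1400 + 98| = √(1400² + 98²) = 1403
|j1400 + 130| = √(1400² + 130²) = 1406
|G(j1400)| = 174 / (1403 × 1406) = 8.8179e-05
20 log₁₀(8.8179e-05) = -81.09 dB
∠(j1400 + 98) = arctan(1400/98) = 86.00°
∠(j1400 + 130) = arctan(1400/130) = 84.69°
∠G(j1400) = − (86.00° + 84.69°) = -170.69°

|G| = -81.1 dB, ∠G = -170.7°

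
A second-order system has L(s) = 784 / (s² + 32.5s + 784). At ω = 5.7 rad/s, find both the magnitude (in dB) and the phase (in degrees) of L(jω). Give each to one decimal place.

|(j5.7)² + 32.5(j5.7) + 784| = |751.51 + j185.25| = 774
|L(j5.7)| = 784 / 774 = 1.0129
20 log₁₀(1.0129) = 0.11 dB
∠[(j5.7)² + 32.5(j5.7) + 784] = ∠[751.51 + j185.25] = 13.85°
∠L(j5.7) = −13.85° = -13.85°

|L| = 0.1 dB, ∠L = -13.8°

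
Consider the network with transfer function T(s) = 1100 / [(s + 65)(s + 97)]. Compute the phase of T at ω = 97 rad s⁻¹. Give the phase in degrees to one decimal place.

∠(j97 + 65) = arctan(97/65) = 56.17°
∠(j97 + 97) = arctan(97/97) = 45.00°
∠T(j97) = − (56.17° + 45.00°) = -101.17°

-101.2 deg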